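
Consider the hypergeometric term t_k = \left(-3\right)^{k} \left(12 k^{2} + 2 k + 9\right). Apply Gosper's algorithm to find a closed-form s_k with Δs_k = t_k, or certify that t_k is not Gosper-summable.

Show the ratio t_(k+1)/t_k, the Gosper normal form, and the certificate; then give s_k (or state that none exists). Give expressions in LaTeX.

s_k = \left(-3\right)^{k} \left(- 3 k^{2} + 4 k - 3\right)

t_(k+1)/t_k = 3*(-12*k**2 - 26*k - 23)/(12*k**2 + 2*k + 9).
Factor: A=-3; B=1; C=k**2 + k/6 + 3/4.
Set up (-3)·f(k+1) − (1)·f(k) − (k**2 + k/6 + 3/4) = 0.
d = 2 from the (0,0,2) case.
A polynomial solution: f(k) = -(3*k**2 - 4*k + 3)/12.
Get s_k = R·t_k = (-3)**k*(-3*k**2 + 4*k - 3) with R(k) = B(k−1)f(k)/C(k) = -(3*k**2 - 4*k + 3)/(12*k**2 + 2*k + 9).
Verify: (-3)**k*(12*k**2 + 2*k + 9) matches t_k.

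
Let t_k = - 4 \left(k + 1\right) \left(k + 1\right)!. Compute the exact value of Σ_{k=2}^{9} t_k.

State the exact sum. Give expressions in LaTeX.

Ratio r(k) = (k + 2)**2/(k + 1).
Take A(k)=k + 2, B(k)=1, C(k)=k + 1.
f must satisfy (k + 2)·f(k+1) − (1)·f(k) = k + 1.
d = 0 from the (1,0,1) case.
A polynomial solution: f(k) = 1.
Then R = B(k−1)f/C = 1/(k + 1), so s_k = R(k)·t_k = -4*factorial(k + 1).
s_(k+1) − s_k = -4*(k + 1)*factorial(k + 1) = t_k.
Evaluate s at k=10 and k=2: -159667200 and -24; difference -159667176.

Σ = -159667176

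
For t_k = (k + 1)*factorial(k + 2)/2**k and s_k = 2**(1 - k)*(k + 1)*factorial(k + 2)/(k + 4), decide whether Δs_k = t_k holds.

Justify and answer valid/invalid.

s_(k+1) = (k + 2)*factorial(k + 3)/(2**k*(k + 5))
s_(k+1) − s_k = (k**3 + 7*k**2 + 14*k + 14)*factorial(k + 2)/(2**k*(k + 4)*(k + 5))
(s_(k+1) − s_k) − t_k = -3*(k**2 + 5*k + 2)*factorial(k + 2)/(2**k*(k + 4)*(k + 5))

Invalid: residual -3*(k**2 + 5*k + 2)*factorial(k + 2)/(2**k*(k + 4)*(k + 5)) ≠ 0.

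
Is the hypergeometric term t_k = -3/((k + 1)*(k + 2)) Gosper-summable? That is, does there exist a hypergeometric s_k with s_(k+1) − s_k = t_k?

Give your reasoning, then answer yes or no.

Step 1: r(k) = (k + 1)/(k + 3).
So A=k + 1 and B=k + 3, with C=1.
Set up (k + 1)·f(k+1) − (k + 2)·f(k) − (1) = 0.
Bound: deg f ≤ 1.
Solve for f: f(k) = k (degree 1 ≤ 1).
R(k) = B(k−1)·f(k)/C(k) = k*(k + 2); s_k = R·t_k = -3*k/(k + 1).
Δs = -3/(k**2 + 3*k + 2), as required.

Yes. s_k = -3*k/(k + 1).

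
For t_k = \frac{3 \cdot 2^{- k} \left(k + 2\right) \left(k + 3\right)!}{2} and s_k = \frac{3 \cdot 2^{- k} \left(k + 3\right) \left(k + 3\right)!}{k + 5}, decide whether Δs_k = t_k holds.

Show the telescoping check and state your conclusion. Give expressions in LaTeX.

s_(k+1) = 3*(k + 4)*factorial(k + 4)/(2*2**k*(k + 6))
s_(k+1) − s_k = 3*(k**3 + 11*k**2 + 38*k + 44)*factorial(k + 3)/(2*2**k*(k + 5)*(k + 6))
(s_(k+1) − s_k) − t_k = -3*(k**2 + 7*k + 8)*factorial(k + 3)/(2**k*(k + 5)*(k + 6))

Invalid: residual - \frac{3 \cdot 2^{- k} \left(k^{2} + 7 k + 8\right) \left(k + 3\right)!}{\left(k + 5\right) \left(k + 6\right)} ≠ 0.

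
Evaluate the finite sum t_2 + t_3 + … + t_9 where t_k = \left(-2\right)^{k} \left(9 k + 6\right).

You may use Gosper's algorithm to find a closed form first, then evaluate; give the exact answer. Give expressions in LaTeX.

Σ = -30696

Ratio r(k) = 2*(-3*k - 5)/(3*k + 2).
So A=-2 and B=1, with C=k + 2/3.
Set up (-2)·f(k+1) − (1)·f(k) − (k + 2/3) = 0.
Bound: deg f ≤ 1.
Coefficient equations give f(k) = -k/3.
Get s_k = R·t_k = -3*(-2)**k*k with R(k) = B(k−1)f(k)/C(k) = -k/(3*k + 2).
Δs = (-2)**k*(9*k + 6), as required.
Sum = s_(10) − s_(2); s_(10) = -30720, s_(2) = -24 ⇒ -30696.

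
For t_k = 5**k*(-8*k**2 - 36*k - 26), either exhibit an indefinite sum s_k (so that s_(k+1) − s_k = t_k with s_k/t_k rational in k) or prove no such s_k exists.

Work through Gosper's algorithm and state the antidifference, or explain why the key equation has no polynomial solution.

t_(k+1)/t_k = 5*(4*k**2 + 26*k + 35)/(4*k**2 + 18*k + 13).
Normal form (A,B,C) = (5, 1, k**2 + 9*k/2 + 13/4).
f must satisfy (5)·f(k+1) − (1)·f(k) = k**2 + 9*k/2 + 13/4.
Degrees (0,0,2) ⇒ d ≤ 2.
A polynomial solution: f(k) = (2*k**2 + 4*k - 1)/8.
Get s_k = R·t_k = 5**k*(-2*k**2 - 4*k + 1) with R(k) = B(k−1)f(k)/C(k) = (2*k**2 + 4*k - 1)/(2*(4*k**2 + 18*k + 13)).
s_(k+1) − s_k = 5**k*(-8*k**2 - 36*k - 26) = t_k.

s_k = 5**k*(-2*k**2 - 4*k + 1)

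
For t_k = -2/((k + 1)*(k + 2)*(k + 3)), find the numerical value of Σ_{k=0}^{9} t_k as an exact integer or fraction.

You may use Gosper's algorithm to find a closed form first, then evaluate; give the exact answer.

Ratio r(k) = (k + 1)/(k + 4).
A = k + 1, B = k + 4, C = 1.
Need (k + 1)·f(k+1) − (k + 3)·f(k) = 1.
From deg A=1, deg B=1, deg C=0: d=2.
A polynomial solution: f(k) = k*(k + 3)/4.
So s_k = (B(k−1)f/C)·t_k = (k*(k + 3)**2/4)·t_k = k*(-k - 3)/(2*(k + 1)*(k + 2)).
Verify: -2/(k**3 + 6*k**2 + 11*k + 6) matches t_k.
Sum = s_(10) − s_(0); s_(10) = -65/132, s_(0) = 0 ⇒ -65/132.

Σ = -65/132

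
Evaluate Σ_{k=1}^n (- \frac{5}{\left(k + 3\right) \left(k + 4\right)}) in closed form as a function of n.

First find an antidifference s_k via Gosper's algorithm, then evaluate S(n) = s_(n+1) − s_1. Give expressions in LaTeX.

r(k) = (k + 3)/(k + 5) after simplifying.
A = k + 3, B = k + 5, C = 1.
Key eq: (k + 3)·f(k+1) = (k + 4)·f(k) + (1).
Degrees (1,1,0) ⇒ d ≤ 1.
A polynomial solution: f(k) = k/3.
Certificate R = B(k−1)f/C = k*(k + 4)/3 gives s_k = -5*k/(3*k + 9).
Check: Δs_k = -5/(k**2 + 7*k + 12). ✓
Evaluate: s_(n+1) = 5*(-n - 1)/(3*(n + 4)); subtract s_(1) = -5/12 ⇒ S(n) = -5*n/(4*n + 16).

S(n) = - \frac{5 n}{4 n + 16}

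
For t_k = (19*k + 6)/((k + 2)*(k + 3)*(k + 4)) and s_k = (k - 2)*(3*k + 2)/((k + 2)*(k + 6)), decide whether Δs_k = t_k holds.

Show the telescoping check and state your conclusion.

Invalid: residual 3*(3*k**3 - 11*k**2 - 140*k - 52)/(k**5 + 22*k**4 + 185*k**3 + 740*k**2 + 1404*k + 1008) ≠ 0.

s_(k+1) = (k - 1)*(3*k + 5)/((k + 3)*(k + 7))
s_(k+1) − s_k = 4*(7*k**2 + 27*k + 6)/(k**4 + 18*k**3 + 113*k**2 + 288*k + 252)
(s_(k+1) − s_k) − t_k = 3*(3*k**3 - 11*k**2 - 140*k - 52)/(k**5 + 22*k**4 + 185*k**3 + 740*k**2 + 1404*k + 1008)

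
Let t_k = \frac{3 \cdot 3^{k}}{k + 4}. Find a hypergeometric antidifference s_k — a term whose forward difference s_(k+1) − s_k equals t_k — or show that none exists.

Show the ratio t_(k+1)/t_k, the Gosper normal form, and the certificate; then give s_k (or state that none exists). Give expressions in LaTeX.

Ratio r(k) = 3*(k + 4)/(k + 5).
Gosper form: A/B · C(k+1)/C(k) with A=3*k + 12, B=k + 5, C=1.
Key eq: (3*k + 12)·f(k+1) = (k + 4)·f(k) + (1).
From deg A=1, deg B=1, deg C=0: d=-1.
d = -1 < 0 ⇒ no nonzero polynomial f; not summable.

not Gosper-summable; s_k does not exist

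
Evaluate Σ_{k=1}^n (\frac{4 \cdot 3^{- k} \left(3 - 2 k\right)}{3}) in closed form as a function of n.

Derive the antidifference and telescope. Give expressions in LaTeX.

Step 1: r(k) = (2*k - 1)/(3*(2*k - 3)).
A = 1/3, B = 1, C = k - 3/2.
Need (1/3)·f(k+1) − (1)·f(k) = k - 3/2.
From deg A=0, deg B=0, deg C=1: d=1.
Solve for f: f(k) = -3*(k - 1)/2 (degree 1 ≤ 1).
So s_k = (B(k−1)f/C)·t_k = (-3*(k - 1)/(2*k - 3))·t_k = 4*(k - 1)/3**k.
Check: Δs_k = 4*(3 - 2*k)/(3*3**k). ✓
Evaluate: s_(n+1) = 4*3**(-n - 1)*n; subtract s_(1) = 0 ⇒ S(n) = 4*3**(-n - 1)*n.

S(n) = 4 \cdot 3^{- n - 1} n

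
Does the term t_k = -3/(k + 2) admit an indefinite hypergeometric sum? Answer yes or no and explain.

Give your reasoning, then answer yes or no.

No. Not Gosper-summable.

t_(k+1)/t_k = (k + 2)/(k + 3).
A = k + 2, B = k + 3, C = 1.
Key eq: (k + 2)·f(k+1) = (k + 2)·f(k) + (1).
d = 0 from the (1,1,0) case.
Generic f = c0 gives residual -1; -1 = 0 cannot hold, so t_k is not Gosper-summable.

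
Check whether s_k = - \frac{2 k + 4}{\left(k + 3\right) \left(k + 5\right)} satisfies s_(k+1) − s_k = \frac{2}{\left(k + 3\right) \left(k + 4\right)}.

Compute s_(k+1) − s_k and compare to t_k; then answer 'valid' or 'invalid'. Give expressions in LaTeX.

Invalid: residual \frac{6 \left(- 2 k - 9\right)}{k^{4} + 18 k^{3} + 119 k^{2} + 342 k + 360} ≠ 0.

s_(k+1) = 2*(-k - 3)/((k + 4)*(k + 6))
s_(k+1) − s_k = 2*(k**2 + 5*k + 3)/(k**4 + 18*k**3 + 119*k**2 + 342*k + 360)
(s_(k+1) − s_k) − t_k = 6*(-2*k - 9)/(k**4 + 18*k**3 + 119*k**2 + 342*k + 360)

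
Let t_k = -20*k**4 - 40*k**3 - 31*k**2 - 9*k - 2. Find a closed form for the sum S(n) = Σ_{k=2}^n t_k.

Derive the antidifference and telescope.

S(n) = -4*n**5 - 20*n**4 - 37*n**3 - 30*n**2 - 11*n + 102

Ratio r(k) = (20*k**4 + 120*k**3 + 271*k**2 + 271*k + 102)/(20*k**4 + 40*k**3 + 31*k**2 + 9*k + 2).
Normal form (A,B,C) = (1, 1, k**4 + 2*k**3 + 31*k**2/20 + 9*k/20 + 1/10).
Set up (1)·f(k+1) − (1)·f(k) − (k**4 + 2*k**3 + 31*k**2/20 + 9*k/20 + 1/10) = 0.
deg f ≤ 5 (via 0,0,4).
Coefficient equations give f(k) = k*(4*k**4 - 3*k**2 - k + 2)/20.
Get s_k = R·t_k = k*(-4*k**4 + 3*k**2 + k - 2) with R(k) = B(k−1)f(k)/C(k) = k*(4*k**4 - 3*k**2 - k + 2)/(20*k**4 + 40*k**3 + 31*k**2 + 9*k + 2).
Δs = -20*k**4 - 40*k**3 - 31*k**2 - 9*k - 2, as required.
s_(n+1) = -4*n**5 - 20*n**4 - 37*n**3 - 30*n**2 - 11*n - 2 and s_(2) = -104, so S(n) = -4*n**5 - 20*n**4 - 37*n**3 - 30*n**2 - 11*n + 102.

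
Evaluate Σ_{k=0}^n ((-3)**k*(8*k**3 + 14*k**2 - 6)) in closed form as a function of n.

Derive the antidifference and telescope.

S(n) = (-3)**(n + 1)*(-2*n**3 - 5*n**2 - n + 2)

The ratio is 3*(-4*(k + 1)**3 - 7*(k + 1)**2 + 3)/(4*k**3 + 7*k**2 - 3).
Take A(k)=-3, B(k)=1, C(k)=k**3 + 7*k**2/4 - 3/4.
Solve (-3)·f(k+1) − (1)·f(k) = k**3 + 7*k**2/4 - 3/4.
Bound: deg f ≤ 3.
Match coefficients ⇒ f(k) = -k*(k + 1)*(2*k - 3)/8.
R(k) = B(k−1)·f(k)/C(k) = -k*(2*k - 3)/(2*(4*k**2 + 3*k - 3)); s_k = R·t_k = (-3)**k*k*(-2*k**2 + k + 3).
Check: Δs_k = (-3)**k*(8*k**3 + 14*k**2 - 6). ✓
Telescope: S(n) = s_(n+1) − s_(0) = (-3)**(n + 1)*(-2*n**3 - 5*n**2 - n + 2) − (0) = (-3)**(n + 1)*(-2*n**3 - 5*n**2 - n + 2).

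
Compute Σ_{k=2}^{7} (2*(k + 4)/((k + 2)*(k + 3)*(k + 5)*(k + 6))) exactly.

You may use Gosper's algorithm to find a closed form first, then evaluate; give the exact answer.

t_(k+1)/t_k = (k + 2)*(k + 5)**2/((k + 4)**2*(k + 7)).
A = k + 2, B = k + 7, C = k**2 + 8*k + 16.
Key eq: (k + 2)·f(k+1) = (k + 6)·f(k) + (k**2 + 8*k + 16).
From deg A=1, deg B=1, deg C=2: d=4.
Coefficient equations give f(k) = k*(k + 3)*(k + 4)*(k + 7)/20.
Then R = B(k−1)f/C = k*(k + 3)*(k + 6)*(k + 7)/(20*(k + 4)), so s_k = R(k)·t_k = k*(k + 7)/(10*(k**2 + 7*k + 10)).
Verify: 2*(k + 4)/(k**4 + 16*k**3 + 91*k**2 + 216*k + 180) matches t_k.
Evaluate s at k=8 and k=2: 6/65 and 9/140; difference 51/1820.

Σ = 51/1820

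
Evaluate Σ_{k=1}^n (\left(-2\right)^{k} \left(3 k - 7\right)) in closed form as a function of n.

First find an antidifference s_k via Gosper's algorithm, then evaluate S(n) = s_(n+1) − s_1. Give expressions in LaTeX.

S(n) = 2 \left(-2\right)^{n} n - 4 \left(-2\right)^{n} + 4

Compute t_(k+1)/t_k: get 2*(4 - 3*k)/(3*k - 7).
Factor: A=-2; B=1; C=k - 7/3.
f must satisfy (-2)·f(k+1) − (1)·f(k) = k - 7/3.
Degrees (0,0,1) ⇒ d ≤ 1.
Solving with deg f ≤ 1: f(k) = -(k - 3)/3.
Then R = B(k−1)f/C = -(k - 3)/(3*k - 7), so s_k = R(k)·t_k = (-2)**k*(3 - k).
Verify: (-2)**k*(3*k - 7) matches t_k.
Σ_(k=1)^n t_k = s_(n+1) − s_(1) = ((-2)**(n + 1)*(2 - n)) − (-4), i.e. 2*(-2)**n*n - 4*(-2)**n + 4.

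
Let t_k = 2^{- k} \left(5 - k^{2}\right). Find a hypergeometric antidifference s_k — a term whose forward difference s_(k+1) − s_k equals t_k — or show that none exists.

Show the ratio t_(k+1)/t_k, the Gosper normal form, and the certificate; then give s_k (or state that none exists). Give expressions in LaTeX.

s_k = 2^{1 - k} \left(k^{2} + 2 k - 2\right)

Ratio r(k) = ((k + 1)**2 - 5)/(2*(k**2 - 5)).
Normal form (A,B,C) = (1/2, 1, k**2 - 5).
f must satisfy (1/2)·f(k+1) − (1)·f(k) = k**2 - 5.
Bound: deg f ≤ 2.
Solving with deg f ≤ 2: f(k) = -2*(k**2 + 2*k - 2).
R(k) = B(k−1)·f(k)/C(k) = -2*(k**2 + 2*k - 2)/(k**2 - 5); s_k = R·t_k = 2**(1 - k)*(k**2 + 2*k - 2).
s_(k+1) − s_k = (5 - k**2)/2**k = t_k.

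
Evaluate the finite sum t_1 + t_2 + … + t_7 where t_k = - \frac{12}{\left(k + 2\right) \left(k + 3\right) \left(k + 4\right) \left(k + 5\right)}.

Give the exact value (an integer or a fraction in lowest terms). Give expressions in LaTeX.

Step 1: r(k) = (k + 2)/(k + 6).
Factor: A=k + 2; B=k + 6; C=1.
Set up (k + 2)·f(k+1) − (k + 5)·f(k) − (1) = 0.
Degrees (1,1,0) ⇒ d ≤ 3.
Coefficient equations give f(k) = k*(k**2 + 9*k + 26)/72.
Then R = B(k−1)f/C = k*(k + 5)*(k**2 + 9*k + 26)/72, so s_k = R(k)·t_k = k*(-k**2 - 9*k - 26)/(6*(k + 2)*(k + 3)*(k + 4)).
s_(k+1) − s_k = -12/(k**4 + 14*k**3 + 71*k**2 + 154*k + 120) = t_k.
Evaluate s at k=8 and k=1: -9/55 and -1/10; difference -7/110.

Σ = -7/110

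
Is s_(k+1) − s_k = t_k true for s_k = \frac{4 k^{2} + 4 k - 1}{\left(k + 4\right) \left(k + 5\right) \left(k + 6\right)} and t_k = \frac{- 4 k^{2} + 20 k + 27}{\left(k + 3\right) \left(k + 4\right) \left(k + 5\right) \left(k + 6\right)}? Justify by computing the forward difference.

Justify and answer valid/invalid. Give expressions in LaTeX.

Invalid: residual \frac{12 \left(2 k^{2} - 4 k - 7\right)}{k^{5} + 25 k^{4} + 245 k^{3} + 1175 k^{2} + 2754 k + 2520} ≠ 0.

s_(k+1) = (4*k + 4*(k + 1)**2 + 3)/((k + 5)*(k + 6)*(k + 7))
s_(k+1) − s_k = (-4*k**2 + 28*k + 35)/(k**4 + 22*k**3 + 179*k**2 + 638*k + 840)
(s_(k+1) − s_k) − t_k = 12*(2*k**2 - 4*k - 7)/(k**5 + 25*k**4 + 245*k**3 + 1175*k**2 + 2754*k + 2520)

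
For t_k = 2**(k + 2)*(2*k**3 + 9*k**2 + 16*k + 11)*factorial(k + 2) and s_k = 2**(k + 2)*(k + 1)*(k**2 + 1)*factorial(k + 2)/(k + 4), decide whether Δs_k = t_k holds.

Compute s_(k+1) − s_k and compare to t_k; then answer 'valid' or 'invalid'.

s_(k+1) = 2**(k + 3)*(k + 2)*(k**2 + 2*k + 2)*factorial(k + 3)/(k + 5)
s_(k+1) − s_k = 2**(k + 2)*(2*k**5 + 21*k**4 + 86*k**3 + 182*k**2 + 194*k + 91)*factorial(k + 2)/((k + 4)*(k + 5))
(s_(k+1) − s_k) − t_k = -12*2**k*(2*k**4 + 17*k**3 + 51*k**2 + 75*k + 43)*factorial(k + 2)/((k + 4)*(k + 5))

Invalid: residual -12*2**k*(2*k**4 + 17*k**3 + 51*k**2 + 75*k + 43)*factorial(k + 2)/((k + 4)*(k + 5)) ≠ 0.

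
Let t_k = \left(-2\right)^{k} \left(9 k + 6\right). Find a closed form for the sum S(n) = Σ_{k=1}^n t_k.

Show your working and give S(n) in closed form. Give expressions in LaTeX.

S(n) = 6 \left(-2\right)^{n} n + 6 \left(-2\right)^{n} - 6

Ratio r(k) = 2*(-3*k - 5)/(3*k + 2).
So A=-2 and B=1, with C=k + 2/3.
Need (-2)·f(k+1) − (1)·f(k) = k + 2/3.
deg f ≤ 1 (via 0,0,1).
Match coefficients ⇒ f(k) = -k/3.
Get s_k = R·t_k = -3*(-2)**k*k with R(k) = B(k−1)f(k)/C(k) = -k/(3*k + 2).
Δs = (-2)**k*(9*k + 6), as required.
Σ_(k=1)^n t_k = s_(n+1) − s_(1) = (6*(-2)**n*(n + 1)) − (6), i.e. 6*(-2)**n*n + 6*(-2)**n - 6.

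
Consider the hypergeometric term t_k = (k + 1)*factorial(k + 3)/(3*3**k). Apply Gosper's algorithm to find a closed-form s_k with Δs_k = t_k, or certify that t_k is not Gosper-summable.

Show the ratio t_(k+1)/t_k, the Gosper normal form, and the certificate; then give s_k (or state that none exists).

t_(k+1)/t_k = (k + 2)*(k + 4)/(3*(k + 1)).
A = k/3 + 4/3, B = 1, C = k + 1.
f must satisfy (k/3 + 4/3)·f(k+1) − (1)·f(k) = k + 1.
d = 0 from the (1,0,1) case.
Coefficient equations give f(k) = 3.
Certificate R = B(k−1)f/C = 3/(k + 1) gives s_k = factorial(k + 3)/3**k.
Δs = (k + 1)*factorial(k + 3)/(3*3**k), as required.

s_k = factorial(k + 3)/3**k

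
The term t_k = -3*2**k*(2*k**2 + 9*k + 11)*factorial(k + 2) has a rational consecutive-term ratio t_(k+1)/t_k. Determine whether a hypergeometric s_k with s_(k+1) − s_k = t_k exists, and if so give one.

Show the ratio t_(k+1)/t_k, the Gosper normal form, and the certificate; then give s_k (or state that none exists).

s_k = -3*2**k*(k + 1)*factorial(k + 2)

t_(k+1)/t_k = 2*(2*k**3 + 19*k**2 + 61*k + 66)/(2*k**2 + 9*k + 11).
Take A(k)=2*k + 6, B(k)=1, C(k)=k**2 + 9*k/2 + 11/2.
Key eq: (2*k + 6)·f(k+1) = (1)·f(k) + (k**2 + 9*k/2 + 11/2).
deg f ≤ 1 (via 1,0,2).
A polynomial solution: f(k) = (k + 1)/2.
Certificate R = B(k−1)f/C = (k + 1)/(2*k**2 + 9*k + 11) gives s_k = -3*2**k*(k + 1)*factorial(k + 2).
Check: Δs_k = -3*2**k*(2*k**2 + 9*k + 11)*factorial(k + 2). ✓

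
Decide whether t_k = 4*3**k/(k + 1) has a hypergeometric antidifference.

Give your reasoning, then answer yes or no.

Ratio r(k) = 3*(k + 1)/(k + 2).
Gosper form: A/B · C(k+1)/C(k) with A=3*k + 3, B=k + 2, C=1.
f must satisfy (3*k + 3)·f(k+1) − (k + 1)·f(k) = 1.
From deg A=1, deg B=1, deg C=0: d=-1.
d = -1 < 0 ⇒ no nonzero polynomial f; not summable.

No. Not Gosper-summable.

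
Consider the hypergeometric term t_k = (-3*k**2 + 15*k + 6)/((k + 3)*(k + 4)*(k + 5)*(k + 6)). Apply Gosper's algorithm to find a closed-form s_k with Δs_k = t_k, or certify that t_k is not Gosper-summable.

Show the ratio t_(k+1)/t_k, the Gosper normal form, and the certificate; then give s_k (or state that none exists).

Ratio r(k) = (k**3 - 15*k - 18)/(k**3 + 2*k**2 - 37*k - 14).
Take A(k)=k + 3, B(k)=k + 7, C(k)=k**2 - 5*k - 2.
Set up (k + 3)·f(k+1) − (k + 6)·f(k) − (k**2 - 5*k - 2) = 0.
From deg A=1, deg B=1, deg C=2: d=3.
Solving with deg f ≤ 3: f(k) = k*(k**2 - 33*k + 2)/45.
So s_k = (B(k−1)f/C)·t_k = (k*(k + 6)*(k**2 - 33*k + 2)/(45*(k**2 - 5*k - 2)))·t_k = -k*(k**2 - 33*k + 2)/(15*(k + 3)*(k + 4)*(k + 5)).
Δs = 3*(-k**2 + 5*k + 2)/(k**4 + 18*k**3 + 119*k**2 + 342*k + 360), as required.

s_k = -k*(k**2 - 33*k + 2)/(15*(k + 3)*(k + 4)*(k + 5))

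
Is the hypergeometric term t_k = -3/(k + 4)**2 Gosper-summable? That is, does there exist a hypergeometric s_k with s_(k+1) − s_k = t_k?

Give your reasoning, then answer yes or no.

No. Not Gosper-summable.

r(k) = (k + 4)**2/(k + 5)**2 after simplifying.
Factor: A=k**2 + 8*k + 16; B=k**2 + 10*k + 25; C=1.
f must satisfy (k**2 + 8*k + 16)·f(k+1) − (k**2 + 8*k + 16)·f(k) = 1.
d = 0 from the (2,2,0) case.
Write f(k) = c0. Then LHS − RHS = -1, requiring -1 = 0: contradictory. No certificate.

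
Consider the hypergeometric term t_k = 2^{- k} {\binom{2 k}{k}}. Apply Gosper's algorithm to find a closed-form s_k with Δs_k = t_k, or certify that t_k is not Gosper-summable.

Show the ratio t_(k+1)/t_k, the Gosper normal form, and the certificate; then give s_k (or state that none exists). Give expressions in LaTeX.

none (Gosper's algorithm certifies no s_k)

The ratio is (2*k + 1)/(k + 1).
Gosper form: A/B · C(k+1)/C(k) with A=2*k + 1, B=k + 1, C=1.
Key eq: (2*k + 1)·f(k+1) = (k)·f(k) + (1).
Bound: deg f ≤ -1.
d = -1 < 0 ⇒ no nonzero polynomial f; not summable.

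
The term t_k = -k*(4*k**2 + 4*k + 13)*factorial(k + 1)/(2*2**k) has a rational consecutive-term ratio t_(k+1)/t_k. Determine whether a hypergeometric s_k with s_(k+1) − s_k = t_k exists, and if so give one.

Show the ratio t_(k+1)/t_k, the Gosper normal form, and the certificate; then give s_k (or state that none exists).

s_k = -(2*k - 3)*(2*k + 1)*factorial(k + 1)/2**k

t_(k+1)/t_k = (k + 1)*(k + 2)*(4*k + 4*(k + 1)**2 + 17)/(2*k*(4*k**2 + 4*k + 13)).
So A=k/2 + 1 and B=1, with C=k**3 + k**2 + 13*k/4.
Set up (k/2 + 1)·f(k+1) − (1)·f(k) − (k**3 + k**2 + 13*k/4) = 0.
Bound: deg f ≤ 2.
Solving with deg f ≤ 2: f(k) = (2*k - 3)*(2*k + 1)/2.
So s_k = (B(k−1)f/C)·t_k = (2*(2*k - 3)*(2*k + 1)/(k*(4*k**2 + 4*k + 13)))·t_k = -(2*k - 3)*(2*k + 1)*factorial(k + 1)/2**k.
Check: Δs_k = -k*(4*k**2 + 4*k + 13)*factorial(k + 1)/(2*2**k). ✓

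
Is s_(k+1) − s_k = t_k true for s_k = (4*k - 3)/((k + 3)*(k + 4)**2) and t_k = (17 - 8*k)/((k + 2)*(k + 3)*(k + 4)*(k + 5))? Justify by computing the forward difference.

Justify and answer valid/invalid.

Invalid: residual 2*(12*k**2 + 32*k - 83)/(k**6 + 23*k**5 + 217*k**4 + 1073*k**3 + 2926*k**2 + 4160*k + 2400) ≠ 0.

s_(k+1) = (4*k + 1)/((k + 4)*(k + 5)**2)
s_(k+1) − s_k = (-8*k**2 - 15*k + 87)/(k**5 + 21*k**4 + 175*k**3 + 723*k**2 + 1480*k + 1200)
(s_(k+1) − s_k) − t_k = 2*(12*k**2 + 32*k - 83)/(k**6 + 23*k**5 + 217*k**4 + 1073*k**3 + 2926*k**2 + 4160*k + 2400)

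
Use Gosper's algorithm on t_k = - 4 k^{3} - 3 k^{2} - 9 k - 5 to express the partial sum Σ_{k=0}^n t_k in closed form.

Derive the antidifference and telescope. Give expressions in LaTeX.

S(n) = - n^{4} - 3 n^{3} - 7 n^{2} - 10 n - 5

Ratio r(k) = (4*k**3 + 15*k**2 + 27*k + 21)/(4*k**3 + 3*k**2 + 9*k + 5).
A = 1, B = 1, C = k**3 + 3*k**2/4 + 9*k/4 + 5/4.
f must satisfy (1)·f(k+1) − (1)·f(k) = k**3 + 3*k**2/4 + 9*k/4 + 5/4.
deg f ≤ 4 (via 0,0,3).
Coefficient equations give f(k) = k*(k**3 - k**2 + 4*k + 1)/4.
R(k) = B(k−1)·f(k)/C(k) = k*(k**3 - k**2 + 4*k + 1)/(4*k**3 + 3*k**2 + 9*k + 5); s_k = R·t_k = k*(-k**3 + k**2 - 4*k - 1).
Check: Δs_k = -4*k**3 - 3*k**2 - 9*k - 5. ✓
s_(n+1) = -n**4 - 3*n**3 - 7*n**2 - 10*n - 5 and s_(0) = 0, so S(n) = -n**4 - 3*n**3 - 7*n**2 - 10*n - 5.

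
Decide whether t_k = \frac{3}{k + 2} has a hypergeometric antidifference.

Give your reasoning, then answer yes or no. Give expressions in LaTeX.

Step 1: r(k) = (k + 2)/(k + 3).
Factor: A=k + 2; B=k + 3; C=1.
Key eq: (k + 2)·f(k+1) = (k + 2)·f(k) + (1).
Bound: deg f ≤ 0.
Write f(k) = c0. Then LHS − RHS = -1, requiring -1 = 0: contradictory. No certificate.

No; the coefficient equations for f are inconsistent.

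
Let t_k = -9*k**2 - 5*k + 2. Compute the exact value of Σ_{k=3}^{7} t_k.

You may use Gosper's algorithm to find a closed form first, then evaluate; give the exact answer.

Ratio r(k) = (9*k**2 + 23*k + 12)/(9*k**2 + 5*k - 2).
A = 1, B = 1, C = k**2 + 5*k/9 - 2/9.
f must satisfy (1)·f(k+1) − (1)·f(k) = k**2 + 5*k/9 - 2/9.
d = 3 from the (0,0,2) case.
Solve for f: f(k) = k*(3*k**2 - 2*k - 3)/9 (degree 3 ≤ 3).
Then R = B(k−1)f/C = k*(3*k**2 - 2*k - 3)/(9*k**2 + 5*k - 2), so s_k = R(k)·t_k = k*(-3*k**2 + 2*k + 3).
Check: Δs_k = -9*k**2 - 5*k + 2. ✓
Evaluate s at k=8 and k=3: -1384 and -54; difference -1330.

Σ = -1330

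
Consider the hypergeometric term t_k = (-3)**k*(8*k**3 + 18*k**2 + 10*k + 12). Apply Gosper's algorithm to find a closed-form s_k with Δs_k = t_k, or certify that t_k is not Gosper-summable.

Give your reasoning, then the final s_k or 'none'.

s_k = (-3)**k*(-2*k**3 + 2*k - 3)

Ratio r(k) = 3*(-4*k**3 - 21*k**2 - 35*k - 24)/(4*k**3 + 9*k**2 + 5*k + 6).
Normal form (A,B,C) = (-3, 1, k**3 + 9*k**2/4 + 5*k/4 + 3/2).
f must satisfy (-3)·f(k+1) − (1)·f(k) = k**3 + 9*k**2/4 + 5*k/4 + 3/2.
deg f ≤ 3 (via 0,0,3).
Coefficient equations give f(k) = -(2*k**3 - 2*k + 3)/8.
Then R = B(k−1)f/C = -(2*k**3 - 2*k + 3)/(2*(k + 2)*(4*k**2 + k + 3)), so s_k = R(k)·t_k = (-3)**k*(-2*k**3 + 2*k - 3).
Δs = 2*(-3)**k*(k**3 - 4*k + 3*(k + 1)**3 + 3), as required.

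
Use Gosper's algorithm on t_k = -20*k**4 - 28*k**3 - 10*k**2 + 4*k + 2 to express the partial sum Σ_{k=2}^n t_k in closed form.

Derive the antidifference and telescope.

S(n) = -4*n**5 - 17*n**4 - 24*n**3 - 10*n**2 + 3*n + 52

t_(k+1)/t_k = (10*k**4 + 54*k**3 + 107*k**2 + 90*k + 26)/(10*k**4 + 14*k**3 + 5*k**2 - 2*k - 1).
A = 1, B = 1, C = k**4 + 7*k**3/5 + k**2/2 - k/5 - 1/10.
Solve (1)·f(k+1) − (1)·f(k) = k**4 + 7*k**3/5 + k**2/2 - k/5 - 1/10.
Bound: deg f ≤ 5.
Match coefficients ⇒ f(k) = k*(4*k**4 - 3*k**3 - 4*k**2 + 1)/20.
So s_k = (B(k−1)f/C)·t_k = (k*(4*k**4 - 3*k**3 - 4*k**2 + 1)/(2*(10*k**4 + 14*k**3 + 5*k**2 - 2*k - 1)))·t_k = -4*k**5 + 3*k**4 + 4*k**3 - k.
Δs = -20*k**4 - 28*k**3 - 10*k**2 + 4*k + 2, as required.
Telescope: S(n) = s_(n+1) − s_(2) = -4*n**5 - 17*n**4 - 24*n**3 - 10*n**2 + 3*n + 2 − (-50) = -4*n**5 - 17*n**4 - 24*n**3 - 10*n**2 + 3*n + 52.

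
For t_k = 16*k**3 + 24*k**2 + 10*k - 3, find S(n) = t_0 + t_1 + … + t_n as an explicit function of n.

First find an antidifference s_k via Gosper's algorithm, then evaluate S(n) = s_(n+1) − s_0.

t_(k+1)/t_k = (16*k**3 + 72*k**2 + 106*k + 47)/(16*k**3 + 24*k**2 + 10*k - 3).
Gosper form: A/B · C(k+1)/C(k) with A=1, B=1, C=k**3 + 3*k**2/2 + 5*k/8 - 3/16.
Key eq: (1)·f(k+1) = (1)·f(k) + (k**3 + 3*k**2/2 + 5*k/8 - 3/16).
deg f ≤ 4 (via 0,0,3).
Solve for f: f(k) = k*(4*k**3 - 3*k - 4)/16 (degree 4 ≤ 4).
So s_k = (B(k−1)f/C)·t_k = (k*(4*k**3 - 3*k - 4)/(16*k**3 + 24*k**2 + 10*k - 3))·t_k = k*(4*k**3 - 3*k - 4).
s_(k+1) − s_k = 16*k**3 + 24*k**2 + 10*k - 3 = t_k.
s_(n+1) = 4*n**4 + 16*n**3 + 21*n**2 + 6*n - 3 and s_(0) = 0, so S(n) = 4*n**4 + 16*n**3 + 21*n**2 + 6*n - 3.

S(n) = 4*n**4 + 16*n**3 + 21*n**2 + 6*n - 3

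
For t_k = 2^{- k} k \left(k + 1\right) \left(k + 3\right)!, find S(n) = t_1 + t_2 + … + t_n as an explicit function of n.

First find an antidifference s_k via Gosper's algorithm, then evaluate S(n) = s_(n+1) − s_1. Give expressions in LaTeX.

S(n) = 24 + 2^{- n} n \left(n + 4\right)! - 2^{- n} \left(n + 4\right)!

The ratio is k/2 + 3 + 4/k.
Factor: A=k/2 + 2; B=1; C=k**2 + k.
f must satisfy (k/2 + 2)·f(k+1) − (1)·f(k) = k**2 + k.
deg f ≤ 1 (via 1,0,2).
Solve for f: f(k) = 2*(k - 2) (degree 1 ≤ 1).
So s_k = (B(k−1)f/C)·t_k = (2*(k - 2)/(k*(k + 1)))·t_k = 2**(1 - k)*(k - 2)*factorial(k + 3).
Check: Δs_k = k*(k + 1)*factorial(k + 3)/2**k. ✓
Σ_(k=1)^n t_k = s_(n+1) − s_(1) = ((n - 1)*factorial(n + 4)/2**n) − (-24), i.e. 24 + n*factorial(n + 4)/2**n - factorial(n + 4)/2**n.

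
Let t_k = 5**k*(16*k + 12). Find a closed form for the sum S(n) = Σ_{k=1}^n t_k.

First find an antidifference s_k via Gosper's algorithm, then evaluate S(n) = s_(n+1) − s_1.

S(n) = 20*5**n*n + 10*5**n - 10

Step 1: r(k) = 5*(4*k + 7)/(4*k + 3).
Normal form (A,B,C) = (5, 1, k + 3/4).
Solve (5)·f(k+1) − (1)·f(k) = k + 3/4.
deg f ≤ 1 (via 0,0,1).
Solve for f: f(k) = (2*k - 1)/8 (degree 1 ≤ 1).
Certificate R = B(k−1)f/C = (2*k - 1)/(2*(4*k + 3)) gives s_k = 5**k*(4*k - 2).
Verify: 5**k*(16*k + 12) matches t_k.
Telescope: S(n) = s_(n+1) − s_(1) = 5**(n + 1)*(4*n + 2) − (10) = 20*5**n*n + 10*5**n - 10.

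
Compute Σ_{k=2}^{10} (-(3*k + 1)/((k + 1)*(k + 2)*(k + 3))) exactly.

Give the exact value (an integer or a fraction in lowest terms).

Σ = -23/52

t_(k+1)/t_k = (k + 1)*(3*k + 4)/((k + 4)*(3*k + 1)).
Gosper form: A/B · C(k+1)/C(k) with A=k + 1, B=k + 4, C=k + 1/3.
Set up (k + 1)·f(k+1) − (k + 3)·f(k) − (k + 1/3) = 0.
deg f ≤ 2 (via 1,1,1).
Coefficient equations give f(k) = k**2/3.
Certificate R = B(k−1)f/C = k**2*(k + 3)/(3*k + 1) gives s_k = -k**2/((k + 1)*(k + 2)).
Check: Δs_k = (-3*k - 1)/(k**3 + 6*k**2 + 11*k + 6). ✓
Sum = s_(11) − s_(2); s_(11) = -121/156, s_(2) = -1/3 ⇒ -23/52.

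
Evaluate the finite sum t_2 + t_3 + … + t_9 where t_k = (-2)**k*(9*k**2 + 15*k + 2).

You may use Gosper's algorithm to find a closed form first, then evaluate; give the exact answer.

Σ = -315344

The ratio is 2*(-9*k**2 - 33*k - 26)/(9*k**2 + 15*k + 2).
Take A(k)=-2, B(k)=1, C(k)=k**2 + 5*k/3 + 2/9.
Need (-2)·f(k+1) − (1)·f(k) = k**2 + 5*k/3 + 2/9.
Bound: deg f ≤ 2.
Solving with deg f ≤ 2: f(k) = -(k + 1)*(3*k - 2)/9.
Certificate R = B(k−1)f/C = -(k + 1)*(3*k - 2)/(9*k**2 + 15*k + 2) gives s_k = (-2)**k*(-3*k**2 - k + 2).
s_(k+1) − s_k = (-2)**k*(9*k**2 + 15*k + 2) = t_k.
Sum = s_(10) − s_(2); s_(10) = -315392, s_(2) = -48 ⇒ -315344.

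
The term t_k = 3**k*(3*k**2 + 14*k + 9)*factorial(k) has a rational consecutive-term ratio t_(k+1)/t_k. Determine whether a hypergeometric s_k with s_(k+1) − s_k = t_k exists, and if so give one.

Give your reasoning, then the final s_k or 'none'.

s_k = 3**k*(k + 3)*factorial(k)

r(k) = 3*(3*k**3 + 23*k**2 + 46*k + 26)/(3*k**2 + 14*k + 9) after simplifying.
Gosper form: A/B · C(k+1)/C(k) with A=3*k + 3, B=1, C=k**2 + 14*k/3 + 3.
Key eq: (3*k + 3)·f(k+1) = (1)·f(k) + (k**2 + 14*k/3 + 3).
Degrees (1,0,2) ⇒ d ≤ 1.
Match coefficients ⇒ f(k) = (k + 3)/3.
Get s_k = R·t_k = 3**k*(k + 3)*factorial(k) with R(k) = B(k−1)f(k)/C(k) = (k + 3)/(3*k**2 + 14*k + 9).
s_(k+1) − s_k = 3**k*(3*k**2 + 14*k + 9)*factorial(k) = t_k.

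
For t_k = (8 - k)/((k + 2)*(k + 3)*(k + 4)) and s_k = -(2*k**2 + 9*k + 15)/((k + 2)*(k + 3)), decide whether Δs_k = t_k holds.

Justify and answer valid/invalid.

s_(k+1) = (-9*k - 2*(k + 1)**2 - 24)/((k + 3)*(k + 4))
s_(k+1) − s_k = (8 - k)/(k**3 + 9*k**2 + 26*k + 24)
(s_(k+1) − s_k) − t_k = 0

valid (s_(k+1) − s_k reduces to t_k)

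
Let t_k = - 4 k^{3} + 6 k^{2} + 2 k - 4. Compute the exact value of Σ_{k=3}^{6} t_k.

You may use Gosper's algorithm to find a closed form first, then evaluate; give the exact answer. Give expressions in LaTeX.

r(k) = k*(2*k**2 + 3*k - 1)/(2*k**3 - 3*k**2 - k + 2) after simplifying.
Take A(k)=1, B(k)=1, C(k)=k**3 - 3*k**2/2 - k/2 + 1.
f must satisfy (1)·f(k+1) − (1)·f(k) = k**3 - 3*k**2/2 - k/2 + 1.
Bound: deg f ≤ 4.
Solving with deg f ≤ 4: f(k) = k*(k**3 - 4*k**2 + 3*k + 4)/4.
Then R = B(k−1)f/C = k*(k**3 - 4*k**2 + 3*k + 4)/(2*(k - 1)*(2*k**2 - k - 2)), so s_k = R(k)·t_k = k*(-k**3 + 4*k**2 - 3*k - 4).
Check: Δs_k = -4*k**3 + 6*k**2 + 2*k - 4. ✓
Sum = s_(7) − s_(3); s_(7) = -1204, s_(3) = -12 ⇒ -1192.

Σ = -1192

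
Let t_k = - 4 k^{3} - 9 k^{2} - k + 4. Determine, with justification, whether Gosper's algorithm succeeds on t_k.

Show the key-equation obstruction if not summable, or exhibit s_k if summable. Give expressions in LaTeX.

Yes. s_k = k \left(- k^{3} - k^{2} + 3 k + 3\right).

t_(k+1)/t_k = (4*k**3 + 21*k**2 + 31*k + 10)/(4*k**3 + 9*k**2 + k - 4).
Factor: A=1; B=1; C=k**3 + 9*k**2/4 + k/4 - 1.
f must satisfy (1)·f(k+1) − (1)·f(k) = k**3 + 9*k**2/4 + k/4 - 1.
deg f ≤ 4 (via 0,0,3).
Solve for f: f(k) = k*(k + 1)*(k**2 - 3)/4 (degree 4 ≤ 4).
Certificate R = B(k−1)f/C = k*(k**2 - 3)/(4*k**2 + 5*k - 4) gives s_k = k*(-k**3 - k**2 + 3*k + 3).
s_(k+1) − s_k = -4*k**3 - 9*k**2 - k + 4 = t_k.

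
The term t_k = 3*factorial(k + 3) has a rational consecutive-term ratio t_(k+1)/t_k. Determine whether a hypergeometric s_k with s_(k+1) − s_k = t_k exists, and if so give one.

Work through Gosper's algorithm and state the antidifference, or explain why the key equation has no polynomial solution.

Compute t_(k+1)/t_k: get k + 4.
A = k + 4, B = 1, C = 1.
f must satisfy (k + 4)·f(k+1) − (1)·f(k) = 1.
deg f ≤ -1 (via 1,0,0).
d = -1 < 0 ⇒ no nonzero polynomial f; not summable.

none — t_k is not Gosper-summable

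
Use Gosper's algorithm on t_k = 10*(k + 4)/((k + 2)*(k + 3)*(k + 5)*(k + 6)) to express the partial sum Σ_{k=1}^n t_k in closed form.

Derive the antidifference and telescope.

S(n) = 5*n*(n + 9)/(18*(n**2 + 9*n + 18))

Step 1: r(k) = (k + 2)*(k + 5)**2/((k + 4)**2*(k + 7)).
Gosper form: A/B · C(k+1)/C(k) with A=k + 2, B=k + 7, C=k**2 + 8*k + 16.
Need (k + 2)·f(k+1) − (k + 6)·f(k) = k**2 + 8*k + 16.
deg f ≤ 4 (via 1,1,2).
Coefficient equations give f(k) = k*(k + 3)*(k + 4)*(k + 7)/20.
Get s_k = R·t_k = k*(k + 7)/(2*(k**2 + 7*k + 10)) with R(k) = B(k−1)f(k)/C(k) = k*(k + 3)*(k + 6)*(k + 7)/(20*(k + 4)).
Δs = 10*(k + 4)/(k**4 + 16*k**3 + 91*k**2 + 216*k + 180), as required.
s_(n+1) = (n**2 + 9*n + 8)/(2*(n**2 + 9*n + 18)) and s_(1) = 2/9, so S(n) = 5*n*(n + 9)/(18*(n**2 + 9*n + 18)).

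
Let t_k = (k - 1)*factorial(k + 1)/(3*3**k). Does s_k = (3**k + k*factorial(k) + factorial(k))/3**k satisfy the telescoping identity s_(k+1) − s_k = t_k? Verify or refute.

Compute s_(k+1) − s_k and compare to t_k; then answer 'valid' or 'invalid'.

s_(k+1) = (3*3**k + k**2*factorial(k) + 3*k*factorial(k) + 2*factorial(k))/(3*3**k)
s_(k+1) − s_k = (k - 1)*factorial(k + 1)/(3*3**k)
(s_(k+1) − s_k) − t_k = 0

valid; difference matches t_k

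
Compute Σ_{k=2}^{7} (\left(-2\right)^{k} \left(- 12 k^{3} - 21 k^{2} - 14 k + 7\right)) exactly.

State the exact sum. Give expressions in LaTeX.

Σ = 502956

Ratio r(k) = 2*(-12*k**3 - 57*k**2 - 92*k - 40)/(12*k**3 + 21*k**2 + 14*k - 7).
A = -2, B = 1, C = k**3 + 7*k**2/4 + 7*k/6 - 7/12.
f must satisfy (-2)·f(k+1) − (1)·f(k) = k**3 + 7*k**2/4 + 7*k/6 - 7/12.
From deg A=0, deg B=0, deg C=3: d=3.
Coefficient equations give f(k) = -(4*k**3 - k**2 - 2*k - 3)/12.
Certificate R = B(k−1)f/C = -(4*k**3 - k**2 - 2*k - 3)/(12*k**3 + 21*k**2 + 14*k - 7) gives s_k = (-2)**k*(4*k**3 - k**2 - 2*k - 3).
s_(k+1) − s_k = (-2)**k*(-12*k**3 - 21*k**2 - 14*k + 7) = t_k.
Sum = s_(8) − s_(2); s_(8) = 503040, s_(2) = 84 ⇒ 502956.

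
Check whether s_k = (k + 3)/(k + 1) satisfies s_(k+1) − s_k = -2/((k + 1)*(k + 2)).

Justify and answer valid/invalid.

Valid — Δs_k = t_k.

s_(k+1) = (k + 4)/(k + 2)
s_(k+1) − s_k = -2/(k**2 + 3*k + 2)
(s_(k+1) − s_k) − t_k = 0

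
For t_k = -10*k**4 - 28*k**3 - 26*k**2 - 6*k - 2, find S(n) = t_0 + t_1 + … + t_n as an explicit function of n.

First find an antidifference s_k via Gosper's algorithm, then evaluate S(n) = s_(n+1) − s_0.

S(n) = -2*n**5 - 12*n**4 - 26*n**3 - 23*n**2 - 9*n - 2

The ratio is (5*k**4 + 34*k**3 + 85*k**2 + 91*k + 36)/(5*k**4 + 14*k**3 + 13*k**2 + 3*k + 1).
Take A(k)=1, B(k)=1, C(k)=k**4 + 14*k**3/5 + 13*k**2/5 + 3*k/5 + 1/5.
f must satisfy (1)·f(k+1) − (1)·f(k) = k**4 + 14*k**3/5 + 13*k**2/5 + 3*k/5 + 1/5.
deg f ≤ 5 (via 0,0,4).
Coefficient equations give f(k) = k*(2*k**4 + 2*k**3 - 2*k**2 - 3*k + 3)/10.
Get s_k = R·t_k = k*(-2*k**4 - 2*k**3 + 2*k**2 + 3*k - 3) with R(k) = B(k−1)f(k)/C(k) = k*(2*k**4 + 2*k**3 - 2*k**2 - 3*k + 3)/(2*(5*k**4 + 14*k**3 + 13*k**2 + 3*k + 1)).
Verify: -10*k**4 - 28*k**3 - 26*k**2 - 6*k - 2 matches t_k.
s_(n+1) = -2*n**5 - 12*n**4 - 26*n**3 - 23*n**2 - 9*n - 2 and s_(0) = 0, so S(n) = -2*n**5 - 12*n**4 - 26*n**3 - 23*n**2 - 9*n - 2.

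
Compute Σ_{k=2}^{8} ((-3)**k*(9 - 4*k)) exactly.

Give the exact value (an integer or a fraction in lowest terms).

Σ = -118089

Ratio r(k) = 3*(5 - 4*k)/(4*k - 9).
So A=-3 and B=1, with C=k - 9/4.
f must satisfy (-3)·f(k+1) − (1)·f(k) = k - 9/4.
From deg A=0, deg B=0, deg C=1: d=1.
Solve for f: f(k) = -(k - 3)/4 (degree 1 ≤ 1).
So s_k = (B(k−1)f/C)·t_k = (-(k - 3)/(4*k - 9))·t_k = (-3)**k*(k - 3).
Δs = (-3)**k*(9 - 4*k), as required.
Evaluate s at k=9 and k=2: -118098 and -9; difference -118089.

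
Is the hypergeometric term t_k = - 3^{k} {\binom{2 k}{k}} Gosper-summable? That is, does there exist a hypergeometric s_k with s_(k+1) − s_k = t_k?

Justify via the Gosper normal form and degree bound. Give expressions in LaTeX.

No. Not Gosper-summable.

Ratio r(k) = 6*(2*k + 1)/(k + 1).
Gosper form: A/B · C(k+1)/C(k) with A=12*k + 6, B=k + 1, C=1.
Set up (12*k + 6)·f(k+1) − (k)·f(k) − (1) = 0.
From deg A=1, deg B=1, deg C=0: d=-1.
Bound -1 < 0, so the key equation has no polynomial solution.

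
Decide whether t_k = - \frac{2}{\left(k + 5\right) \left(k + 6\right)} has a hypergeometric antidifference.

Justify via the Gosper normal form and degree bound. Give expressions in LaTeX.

r(k) = (k + 5)/(k + 7) after simplifying.
Factor: A=k + 5; B=k + 7; C=1.
Set up (k + 5)·f(k+1) − (k + 6)·f(k) − (1) = 0.
deg f ≤ 1 (via 1,1,0).
Solving with deg f ≤ 1: f(k) = k/5.
Get s_k = R·t_k = -2*k/(5*k + 25) with R(k) = B(k−1)f(k)/C(k) = k*(k + 6)/5.
s_(k+1) − s_k = -2/(k**2 + 11*k + 30) = t_k.

Yes. s_k = - \frac{2 k}{5 k + 25}.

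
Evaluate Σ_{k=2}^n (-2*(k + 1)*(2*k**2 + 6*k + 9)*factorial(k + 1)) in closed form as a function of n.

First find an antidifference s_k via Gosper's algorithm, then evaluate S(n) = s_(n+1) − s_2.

S(n) = -4*n**4*factorial(n) - 24*n**3*factorial(n) - 54*n**2*factorial(n) - 54*n*factorial(n) - 20*factorial(n) + 156

Compute t_(k+1)/t_k: get (k + 2)**2*(6*k + 2*(k + 1)**2 + 15)/((k + 1)*(2*k**2 + 6*k + 9)).
Factor: A=k + 2; B=1; C=k**3 + 4*k**2 + 15*k/2 + 9/2.
Key eq: (k + 2)·f(k+1) = (1)·f(k) + (k**3 + 4*k**2 + 15*k/2 + 9/2).
Bound: deg f ≤ 2.
Match coefficients ⇒ f(k) = (2*k**2 + 2*k + 1)/2.
So s_k = (B(k−1)f/C)·t_k = ((2*k**2 + 2*k + 1)/((k + 1)*(2*k**2 + 6*k + 9)))·t_k = -2*(2*k**2 + 2*k + 1)*factorial(k + 1).
Δs = -2*(k + 1)*(2*k**2 + 6*k + 9)*factorial(k + 1), as required.
Σ_(k=2)^n t_k = s_(n+1) − s_(2) = (-2*(2*n**2 + 6*n + 5)*factorial(n + 2)) − (-156), i.e. -4*n**4*factorial(n) - 24*n**3*factorial(n) - 54*n**2*factorial(n) - 54*n*factorial(n) - 20*factorial(n) + 156.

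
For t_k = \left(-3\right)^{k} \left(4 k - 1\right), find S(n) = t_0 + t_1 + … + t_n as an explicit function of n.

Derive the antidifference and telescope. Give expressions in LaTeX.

Ratio r(k) = 3*(-4*k - 3)/(4*k - 1).
Factor: A=-3; B=1; C=k - 1/4.
Need (-3)·f(k+1) − (1)·f(k) = k - 1/4.
deg f ≤ 1 (via 0,0,1).
Match coefficients ⇒ f(k) = -(k - 1)/4.
R(k) = B(k−1)·f(k)/C(k) = -(k - 1)/(4*k - 1); s_k = R·t_k = (-3)**k*(1 - k).
s_(k+1) − s_k = (-3)**k*(4*k - 1) = t_k.
Telescope: S(n) = s_(n+1) − s_(0) = 3*(-3)**n*n − (1) = 3*(-3)**n*n - 1.

S(n) = 3 \left(-3\right)^{n} n - 1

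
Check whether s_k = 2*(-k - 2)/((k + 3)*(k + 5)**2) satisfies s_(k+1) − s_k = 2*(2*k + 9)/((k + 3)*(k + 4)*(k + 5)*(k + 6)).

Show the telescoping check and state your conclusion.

s_(k+1) = 2*(-k - 3)/((k + 4)*(k + 6)**2)
s_(k+1) − s_k = 2*(2*k**3 + 22*k**2 + 72*k + 63)/(k**6 + 29*k**5 + 347*k**4 + 2191*k**3 + 7692*k**2 + 14220*k + 10800)
(s_(k+1) − s_k) − t_k = 6*(-3*k**2 - 29*k - 69)/(k**6 + 29*k**5 + 347*k**4 + 2191*k**3 + 7692*k**2 + 14220*k + 10800)

Invalid: residual 6*(-3*k**2 - 29*k - 69)/(k**6 + 29*k**5 + 347*k**4 + 2191*k**3 + 7692*k**2 + 14220*k + 10800) ≠ 0.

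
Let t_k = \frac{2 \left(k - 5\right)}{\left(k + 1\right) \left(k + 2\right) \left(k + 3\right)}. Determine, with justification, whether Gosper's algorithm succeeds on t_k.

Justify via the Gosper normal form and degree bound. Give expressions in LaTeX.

Compute t_(k+1)/t_k: get (k - 4)*(k + 1)/((k - 5)*(k + 4)).
Normal form (A,B,C) = (k + 1, k + 4, k - 5).
Need (k + 1)·f(k+1) − (k + 3)·f(k) = k - 5.
d = 2 from the (1,1,1) case.
A polynomial solution: f(k) = -k*(k + 4).
Certificate R = B(k−1)f/C = -k*(k + 3)*(k + 4)/(k - 5) gives s_k = 2*k*(-k - 4)/((k + 1)*(k + 2)).
Check: Δs_k = 2*(k - 5)/(k**3 + 6*k**2 + 11*k + 6). ✓

Yes. s_k = \frac{2 k \left(- k - 4\right)}{\left(k + 1\right) \left(k + 2\right)}.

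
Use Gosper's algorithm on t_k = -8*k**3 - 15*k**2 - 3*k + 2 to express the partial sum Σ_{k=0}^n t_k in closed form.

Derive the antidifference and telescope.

S(n) = -2*n**4 - 9*n**3 - 11*n**2 - 2*n + 2

Step 1: r(k) = (8*k**3 + 39*k**2 + 57*k + 24)/(8*k**3 + 15*k**2 + 3*k - 2).
So A=1 and B=1, with C=k**3 + 15*k**2/8 + 3*k/8 - 1/4.
Solve (1)·f(k+1) − (1)·f(k) = k**3 + 15*k**2/8 + 3*k/8 - 1/4.
deg f ≤ 4 (via 0,0,3).
Solving with deg f ≤ 4: f(k) = k*(2*k**3 + k**2 - 4*k - 1)/8.
Certificate R = B(k−1)f/C = k*(2*k**3 + k**2 - 4*k - 1)/(8*k**3 + 15*k**2 + 3*k - 2) gives s_k = k*(-2*k**3 - k**2 + 4*k + 1).
s_(k+1) − s_k = -8*k**3 - 15*k**2 - 3*k + 2 = t_k.
Evaluate: s_(n+1) = -2*n**4 - 9*n**3 - 11*n**2 - 2*n + 2; subtract s_(0) = 0 ⇒ S(n) = -2*n**4 - 9*n**3 - 11*n**2 - 2*n + 2.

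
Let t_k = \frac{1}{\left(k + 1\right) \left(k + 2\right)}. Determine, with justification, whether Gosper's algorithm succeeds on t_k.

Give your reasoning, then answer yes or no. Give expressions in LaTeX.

Ratio r(k) = (k + 1)/(k + 3).
So A=k + 1 and B=k + 3, with C=1.
Solve (k + 1)·f(k+1) − (k + 2)·f(k) = 1.
Bound: deg f ≤ 1.
Coefficient equations give f(k) = k.
R(k) = B(k−1)·f(k)/C(k) = k*(k + 2); s_k = R·t_k = k/(k + 1).
Verify: 1/(k**2 + 3*k + 2) matches t_k.

Yes. s_k = \frac{k}{k + 1}.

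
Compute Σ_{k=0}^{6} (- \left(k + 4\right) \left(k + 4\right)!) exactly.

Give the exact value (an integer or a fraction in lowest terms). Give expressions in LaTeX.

Σ = -39916776

Compute t_(k+1)/t_k: get (k + 5)**2/(k + 4).
Gosper form: A/B · C(k+1)/C(k) with A=k + 5, B=1, C=k + 4.
Need (k + 5)·f(k+1) − (1)·f(k) = k + 4.
From deg A=1, deg B=0, deg C=1: d=0.
Coefficient equations give f(k) = 1.
R(k) = B(k−1)·f(k)/C(k) = 1/(k + 4); s_k = R·t_k = -factorial(k + 4).
Verify: -(k + 4)*factorial(k + 4) matches t_k.
Sum = s_(7) − s_(0); s_(7) = -39916800, s_(0) = -24 ⇒ -39916776.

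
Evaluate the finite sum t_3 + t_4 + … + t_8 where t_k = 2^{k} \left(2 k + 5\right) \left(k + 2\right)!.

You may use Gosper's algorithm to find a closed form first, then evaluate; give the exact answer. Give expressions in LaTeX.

Σ = 20437400640

r(k) = 2*(k + 3)*(2*k + 7)/(2*k + 5) after simplifying.
Gosper form: A/B · C(k+1)/C(k) with A=2*k + 6, B=1, C=k + 5/2.
Need (2*k + 6)·f(k+1) − (1)·f(k) = k + 5/2.
Bound: deg f ≤ 0.
Solving with deg f ≤ 0: f(k) = 1/2.
Get s_k = R·t_k = 2**k*factorial(k + 2) with R(k) = B(k−1)f(k)/C(k) = 1/(2*k + 5).
s_(k+1) − s_k = 2**k*(2*k + 5)*factorial(k + 2) = t_k.
Telescoping: Σ = s_(9) − s_(3) = 20437401600 − (960) = 20437400640.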